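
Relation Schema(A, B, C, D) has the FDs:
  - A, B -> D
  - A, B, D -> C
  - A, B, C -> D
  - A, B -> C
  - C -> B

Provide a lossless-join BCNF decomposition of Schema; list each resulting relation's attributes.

{A, C, D}; {B, C}

Candidate keys of the original relation: {A, B}, {A, C}.
Within {A, B, C, D}: {C}⁺ ∩ {A, B, C, D} = {B, C}, not the whole set, so C -> B violates BCNF; decompose into {B, C} and {A, C, D}.
{B, C} has no BCNF violation.
{A, C, D} has no BCNF violation.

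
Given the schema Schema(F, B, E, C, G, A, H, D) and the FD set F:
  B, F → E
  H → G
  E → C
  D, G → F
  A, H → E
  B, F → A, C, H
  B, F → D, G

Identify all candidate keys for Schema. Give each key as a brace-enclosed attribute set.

{B} never appears on the right of any FD, so every key must include it.
{B, F}⁺ = {A, B, C, D, E, F, G, H} — all of the relation — so {B, F} is a candidate key.
{B, D, G}⁺ = {A, B, C, D, E, F, G, H} — all of the relation — so {B, D, G} is a candidate key.
{B, D, H}⁺ = {A, B, C, D, E, F, G, H} — all of the relation — so {B, D, H} is a candidate key.
These are minimal and exhaustive — every other superkey contains one of them.

{B, D, G}, {B, D, H}, {B, F}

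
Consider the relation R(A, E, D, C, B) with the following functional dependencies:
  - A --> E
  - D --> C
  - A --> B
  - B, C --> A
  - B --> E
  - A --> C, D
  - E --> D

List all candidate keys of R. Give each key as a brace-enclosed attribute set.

Closure of {A} is {A, B, C, D, E}, the whole schema; {A} is a candidate key.
Closure of {B} is {A, B, C, D, E}, the whole schema; {B} is a candidate key.
Any other superkey properly contains one of these, so there are no further candidate keys.

{A}, {B}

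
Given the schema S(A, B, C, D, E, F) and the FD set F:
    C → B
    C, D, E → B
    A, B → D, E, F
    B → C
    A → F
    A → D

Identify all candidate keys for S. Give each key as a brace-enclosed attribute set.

{A, B}, {A, C}

No FD produces {A}, so it must be in every candidate key.
{A, B}⁺ = {A, B, C, D, E, F}, which is every attribute, so {A, B} is a candidate key.
{A, C}⁺ = {A, B, C, D, E, F}, which is every attribute, so {A, C} is a candidate key.
Any other superkey properly contains one of these, so there are no further candidate keys.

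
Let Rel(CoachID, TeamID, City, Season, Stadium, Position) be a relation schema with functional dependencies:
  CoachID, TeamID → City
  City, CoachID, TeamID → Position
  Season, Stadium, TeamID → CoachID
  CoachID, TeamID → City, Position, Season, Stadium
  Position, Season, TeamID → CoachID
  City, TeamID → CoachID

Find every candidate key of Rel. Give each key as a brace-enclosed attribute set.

{City, TeamID}, {CoachID, TeamID}, {Position, Season, TeamID}, {Season, Stadium, TeamID}

No FD produces {TeamID}, so it must be in every candidate key.
{City, TeamID}⁺ = {City, CoachID, Position, Season, Stadium, TeamID} — all of the relation — so {City, TeamID} is a candidate key.
{CoachID, TeamID}⁺ = {City, CoachID, Position, Season, Stadium, TeamID} — all of the relation — so {CoachID, TeamID} is a candidate key.
{Position, Season, TeamID}⁺ = {City, CoachID, Position, Season, Stadium, TeamID} — all of the relation — so {Position, Season, TeamID} is a candidate key.
{Season, Stadium, TeamID}⁺ = {City, CoachID, Position, Season, Stadium, TeamID} — all of the relation — so {Season, Stadium, TeamID} is a candidate key.
No proper subset of any of these is a key, and no other minimal superkey exists.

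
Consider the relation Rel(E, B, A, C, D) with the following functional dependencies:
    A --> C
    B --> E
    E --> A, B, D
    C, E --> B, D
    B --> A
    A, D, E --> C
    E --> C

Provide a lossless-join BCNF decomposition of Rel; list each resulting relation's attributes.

{A, B, D, E}; {A, C}

Candidate keys of the original relation: {B}, {E}.
Within {A, B, C, D, E}: {A}⁺ ∩ {A, B, C, D, E} = {A, C}, not the whole set, so A --> C violates BCNF; decompose into {A, C} and {A, B, D, E}.
{A, C} has no BCNF violation.
{A, B, D, E} has no BCNF violation.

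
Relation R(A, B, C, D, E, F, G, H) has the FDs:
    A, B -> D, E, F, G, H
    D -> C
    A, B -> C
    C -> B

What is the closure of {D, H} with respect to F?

{B, C, D, H}

Start with {D, H}.
D -> C applies; add {C} → now {C, D, H}.
C -> B applies; add {B} → now {B, C, D, H}.
No further FD applies.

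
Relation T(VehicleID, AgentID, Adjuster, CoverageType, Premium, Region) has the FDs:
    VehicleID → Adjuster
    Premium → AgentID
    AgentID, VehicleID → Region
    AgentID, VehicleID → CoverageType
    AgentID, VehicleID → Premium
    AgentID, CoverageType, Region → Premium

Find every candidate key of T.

{AgentID, VehicleID}, {Premium, VehicleID}

Attributes never on any right-hand side: {VehicleID} — every candidate key must contain it.
{AgentID, VehicleID} is a candidate key since {AgentID, VehicleID}⁺ = {Adjuster, AgentID, CoverageType, Premium, Region, VehicleID} covers every attribute.
{Premium, VehicleID} is a candidate key since {Premium, VehicleID}⁺ = {Adjuster, AgentID, CoverageType, Premium, Region, VehicleID} covers every attribute.
Any other superkey properly contains one of these, so there are no further candidate keys.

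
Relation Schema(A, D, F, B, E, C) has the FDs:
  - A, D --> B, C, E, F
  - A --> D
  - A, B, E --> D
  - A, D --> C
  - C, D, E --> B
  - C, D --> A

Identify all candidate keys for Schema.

Closure of {A} is {A, B, C, D, E, F}, the whole schema; {A} is a candidate key.
Closure of {C, D} is {A, B, C, D, E, F}, the whole schema; {C, D} is a candidate key.
Any other superkey properly contains one of these, so there are no further candidate keys.

{A}, {C, D}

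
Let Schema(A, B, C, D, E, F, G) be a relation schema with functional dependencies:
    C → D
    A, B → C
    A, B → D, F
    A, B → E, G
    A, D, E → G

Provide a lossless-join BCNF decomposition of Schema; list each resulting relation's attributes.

{A, B, C, E, F}; {A, C, E, G}; {C, D}

Candidate key of the original relation: {A, B}.
Within {A, B, C, D, E, F, G}: {C}⁺ ∩ {A, B, C, D, E, F, G} = {C, D}, not the whole set, so C → D violates BCNF; decompose into {C, D} and {A, B, C, E, F, G}.
{C, D} has no BCNF violation.
Within {A, B, C, E, F, G}: {A, C, E}⁺ ∩ {A, B, C, E, F, G} = {A, C, E, G}, not the whole set, so A, C, E → G violates BCNF; decompose into {A, C, E, G} and {A, B, C, E, F}.
{A, C, E, G} has no BCNF violation.
{A, B, C, E, F} has no BCNF violation.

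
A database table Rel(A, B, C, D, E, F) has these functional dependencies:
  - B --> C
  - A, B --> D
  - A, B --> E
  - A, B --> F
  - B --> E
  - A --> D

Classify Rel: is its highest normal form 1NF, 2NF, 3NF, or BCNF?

1NF

Candidate key: {A, B}. Prime attributes: {A, B}.
For B --> C we have {B}⁺ = {B, C, E}; {B} is not a superkey, so BCNF fails.
B --> C determines the non-prime attribute {C} from a non-superkey — 3NF is violated.
Since {A} ⊂ {A, B} and {A}⁺ ⊇ {D} with {D} non-prime, there is a partial dependency; 2NF fails.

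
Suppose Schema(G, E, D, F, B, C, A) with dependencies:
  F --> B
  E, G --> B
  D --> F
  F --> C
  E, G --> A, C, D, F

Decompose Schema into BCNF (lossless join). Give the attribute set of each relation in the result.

{A, D, E, G}; {B, C, F}; {D, F}

Candidate key of the original relation: {E, G}.
Within {A, B, C, D, E, F, G}: {F}⁺ ∩ {A, B, C, D, E, F, G} = {B, C, F}, not the whole set, so F --> B, C violates BCNF; decompose into {B, C, F} and {A, D, E, F, G}.
{B, C, F}: every determinant is a superkey — BCNF.
Within {A, D, E, F, G}: {D}⁺ ∩ {A, D, E, F, G} = {D, F}, not the whole set, so D --> F violates BCNF; decompose into {D, F} and {A, D, E, G}.
{D, F}: every determinant is a superkey — BCNF.
{A, D, E, G}: every determinant is a superkey — BCNF.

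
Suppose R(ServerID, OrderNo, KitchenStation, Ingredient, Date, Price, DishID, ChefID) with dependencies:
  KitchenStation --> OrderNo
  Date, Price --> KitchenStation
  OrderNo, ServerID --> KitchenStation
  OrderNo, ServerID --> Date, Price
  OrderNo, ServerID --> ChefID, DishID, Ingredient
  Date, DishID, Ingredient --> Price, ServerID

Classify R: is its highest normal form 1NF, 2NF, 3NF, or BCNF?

3NF

Candidate keys: {Date, DishID, Ingredient}, {Date, Price, ServerID}, {KitchenStation, ServerID}, {OrderNo, ServerID}. Prime attributes: {Date, DishID, Ingredient, KitchenStation, OrderNo, Price, ServerID}.
KitchenStation --> OrderNo: {KitchenStation}⁺ = {KitchenStation, OrderNo}, which is not all of the attributes, so the left side is not a superkey — BCNF is violated.
Its right-hand attributes {OrderNo} are all prime, as are those of every other non-superkey FD — the relation is in 3NF.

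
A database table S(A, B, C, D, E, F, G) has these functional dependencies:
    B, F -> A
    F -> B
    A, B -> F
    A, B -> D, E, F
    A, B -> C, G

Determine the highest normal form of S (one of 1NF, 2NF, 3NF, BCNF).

BCNF

Candidate keys: {A, B}, {F}. Prime attributes: {A, B, F}.
Each dependency's left side is a superkey — BCNF holds.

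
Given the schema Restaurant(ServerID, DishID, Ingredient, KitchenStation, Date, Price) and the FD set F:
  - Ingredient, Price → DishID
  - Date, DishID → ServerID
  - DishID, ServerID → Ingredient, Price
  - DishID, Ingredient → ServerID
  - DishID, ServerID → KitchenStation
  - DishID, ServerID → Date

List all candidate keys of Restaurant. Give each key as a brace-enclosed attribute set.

Closure of {Date, DishID} is {Date, DishID, Ingredient, KitchenStation, Price, ServerID}, the whole schema; {Date, DishID} is a candidate key.
Closure of {DishID, Ingredient} is {Date, DishID, Ingredient, KitchenStation, Price, ServerID}, the whole schema; {DishID, Ingredient} is a candidate key.
Closure of {DishID, ServerID} is {Date, DishID, Ingredient, KitchenStation, Price, ServerID}, the whole schema; {DishID, ServerID} is a candidate key.
Closure of {Ingredient, Price} is {Date, DishID, Ingredient, KitchenStation, Price, ServerID}, the whole schema; {Ingredient, Price} is a candidate key.
These are minimal and exhaustive — every other superkey contains one of them.

{Date, DishID}, {DishID, Ingredient}, {DishID, ServerID}, {Ingredient, Price}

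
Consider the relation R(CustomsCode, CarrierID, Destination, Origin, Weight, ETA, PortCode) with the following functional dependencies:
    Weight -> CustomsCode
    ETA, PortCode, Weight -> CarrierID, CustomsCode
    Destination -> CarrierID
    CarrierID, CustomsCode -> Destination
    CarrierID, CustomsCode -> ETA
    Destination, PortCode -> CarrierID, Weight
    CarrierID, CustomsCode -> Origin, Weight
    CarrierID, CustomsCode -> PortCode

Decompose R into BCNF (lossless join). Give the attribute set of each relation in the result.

Candidate keys of the original relation: {CarrierID, CustomsCode}, {CarrierID, Weight}, {CustomsCode, Destination}, {Destination, PortCode}, {Destination, Weight}, {ETA, PortCode, Weight}.
In {CarrierID, CustomsCode, Destination, ETA, Origin, PortCode, Weight}, {Weight} is not a superkey ({Weight}⁺ restricted to this set is {CustomsCode, Weight}), so split on Weight -> CustomsCode into {CustomsCode, Weight} and {CarrierID, Destination, ETA, Origin, PortCode, Weight}.
{CustomsCode, Weight}: every determinant is a superkey — BCNF.
In {CarrierID, Destination, ETA, Origin, PortCode, Weight}, {Destination} is not a superkey ({Destination}⁺ restricted to this set is {CarrierID, Destination}), so split on Destination -> CarrierID into {CarrierID, Destination} and {Destination, ETA, Origin, PortCode, Weight}.
{CarrierID, Destination}: every determinant is a superkey — BCNF.
{Destination, ETA, Origin, PortCode, Weight}: every determinant is a superkey — BCNF.

{CarrierID, Destination}; {CustomsCode, Weight}; {Destination, ETA, Origin, PortCode, Weight}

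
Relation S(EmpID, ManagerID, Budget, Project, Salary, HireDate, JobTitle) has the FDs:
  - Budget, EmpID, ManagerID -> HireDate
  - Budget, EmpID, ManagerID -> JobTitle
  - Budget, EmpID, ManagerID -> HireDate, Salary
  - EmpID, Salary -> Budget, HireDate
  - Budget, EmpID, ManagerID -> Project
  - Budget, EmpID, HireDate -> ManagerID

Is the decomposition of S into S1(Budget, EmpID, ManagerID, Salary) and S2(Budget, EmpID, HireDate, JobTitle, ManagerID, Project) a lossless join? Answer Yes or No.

Yes

The shared attributes are {Budget, EmpID, ManagerID} and {Budget, EmpID, ManagerID}⁺ = {Budget, EmpID, HireDate, JobTitle, ManagerID, Project, Salary}.
S1 is contained in that closure, so S1 ∩ S2 -> S1 holds and the join is lossless.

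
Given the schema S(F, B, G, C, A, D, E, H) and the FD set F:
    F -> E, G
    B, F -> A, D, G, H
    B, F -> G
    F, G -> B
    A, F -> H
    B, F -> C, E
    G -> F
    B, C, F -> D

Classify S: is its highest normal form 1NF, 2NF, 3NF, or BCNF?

BCNF

Candidate keys: {F}, {G}. Prime attributes: {F, G}.
Every FD has a superkey on the left, so the relation is in BCNF.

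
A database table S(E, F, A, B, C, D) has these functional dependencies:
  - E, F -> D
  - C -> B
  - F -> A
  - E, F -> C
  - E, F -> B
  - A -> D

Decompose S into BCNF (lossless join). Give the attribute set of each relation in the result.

{A, D}; {A, F}; {B, C}; {C, E, F}

Candidate key of the original relation: {E, F}.
Within {A, B, C, D, E, F}: {C}⁺ ∩ {A, B, C, D, E, F} = {B, C}, not the whole set, so C -> B violates BCNF; decompose into {B, C} and {A, C, D, E, F}.
{B, C} is in BCNF.
Within {A, C, D, E, F}: {F}⁺ ∩ {A, C, D, E, F} = {A, D, F}, not the whole set, so F -> A, D violates BCNF; decompose into {A, D, F} and {C, E, F}.
Within {A, D, F}: {A}⁺ ∩ {A, D, F} = {A, D}, not the whole set, so A -> D violates BCNF; decompose into {A, D} and {A, F}.
{A, D} is in BCNF.
{A, F} is in BCNF.
{C, E, F} is in BCNF.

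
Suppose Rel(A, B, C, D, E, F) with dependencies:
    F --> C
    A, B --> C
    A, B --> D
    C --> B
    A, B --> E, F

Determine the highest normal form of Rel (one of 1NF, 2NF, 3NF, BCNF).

Candidate keys: {A, B}, {A, C}, {A, F}. Prime attributes: {A, B, C, F}.
For F --> C we have {F}⁺ = {B, C, F}; {F} is not a superkey, so BCNF fails.
Since {C} ⊆ prime attributes and every other non-superkey FD also has a prime right side, the schema is in 3NF.

3NF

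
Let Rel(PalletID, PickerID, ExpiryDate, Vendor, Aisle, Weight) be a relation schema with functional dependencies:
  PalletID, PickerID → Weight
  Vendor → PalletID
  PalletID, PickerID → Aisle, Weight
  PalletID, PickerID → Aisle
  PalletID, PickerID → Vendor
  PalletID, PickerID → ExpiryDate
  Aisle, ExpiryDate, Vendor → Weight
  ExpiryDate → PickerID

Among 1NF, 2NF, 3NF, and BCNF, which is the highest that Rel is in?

3NF

Candidate keys: {ExpiryDate, PalletID}, {ExpiryDate, Vendor}, {PalletID, PickerID}, {PickerID, Vendor}. Prime attributes: {ExpiryDate, PalletID, PickerID, Vendor}.
For Vendor → PalletID we have {Vendor}⁺ = {PalletID, Vendor}; {Vendor} is not a superkey, so BCNF fails.
Since {PalletID} ⊆ prime attributes and every other non-superkey FD also has a prime right side, the schema is in 3NF.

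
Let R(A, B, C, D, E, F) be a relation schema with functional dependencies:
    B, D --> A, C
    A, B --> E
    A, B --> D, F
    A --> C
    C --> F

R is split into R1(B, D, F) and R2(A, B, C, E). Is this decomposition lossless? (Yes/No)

No

Common attributes: {B}; their closure is {B}.
The closure covers neither R1 nor R2 entirely; the join is not lossless.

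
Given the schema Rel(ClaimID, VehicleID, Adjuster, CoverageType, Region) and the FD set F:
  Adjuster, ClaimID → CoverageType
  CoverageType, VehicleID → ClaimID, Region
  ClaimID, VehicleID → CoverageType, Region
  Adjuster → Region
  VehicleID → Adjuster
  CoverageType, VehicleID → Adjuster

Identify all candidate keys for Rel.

No FD produces {VehicleID}, so it must be in every candidate key.
Closure of {ClaimID, VehicleID} is {Adjuster, ClaimID, CoverageType, Region, VehicleID}, the whole schema; {ClaimID, VehicleID} is a candidate key.
Closure of {CoverageType, VehicleID} is {Adjuster, ClaimID, CoverageType, Region, VehicleID}, the whole schema; {CoverageType, VehicleID} is a candidate key.
No proper subset of any of these is a key, and no other minimal superkey exists.

{ClaimID, VehicleID}, {CoverageType, VehicleID}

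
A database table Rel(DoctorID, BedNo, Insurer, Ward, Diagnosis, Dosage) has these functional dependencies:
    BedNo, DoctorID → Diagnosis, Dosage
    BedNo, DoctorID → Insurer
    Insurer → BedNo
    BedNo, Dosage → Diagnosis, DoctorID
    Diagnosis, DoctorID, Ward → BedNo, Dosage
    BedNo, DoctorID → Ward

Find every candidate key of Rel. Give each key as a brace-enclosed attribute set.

{BedNo, DoctorID}, {BedNo, Dosage}, {Diagnosis, DoctorID, Ward}, {DoctorID, Insurer}, {Dosage, Insurer}

Closure of {BedNo, DoctorID} is {BedNo, Diagnosis, DoctorID, Dosage, Insurer, Ward}, the whole schema; {BedNo, DoctorID} is a candidate key.
Closure of {BedNo, Dosage} is {BedNo, Diagnosis, DoctorID, Dosage, Insurer, Ward}, the whole schema; {BedNo, Dosage} is a candidate key.
Closure of {DoctorID, Insurer} is {BedNo, Diagnosis, DoctorID, Dosage, Insurer, Ward}, the whole schema; {DoctorID, Insurer} is a candidate key.
Closure of {Dosage, Insurer} is {BedNo, Diagnosis, DoctorID, Dosage, Insurer, Ward}, the whole schema; {Dosage, Insurer} is a candidate key.
Closure of {Diagnosis, DoctorID, Ward} is {BedNo, Diagnosis, DoctorID, Dosage, Insurer, Ward}, the whole schema; {Diagnosis, DoctorID, Ward} is a candidate key.
These are minimal and exhaustive — every other superkey contains one of them.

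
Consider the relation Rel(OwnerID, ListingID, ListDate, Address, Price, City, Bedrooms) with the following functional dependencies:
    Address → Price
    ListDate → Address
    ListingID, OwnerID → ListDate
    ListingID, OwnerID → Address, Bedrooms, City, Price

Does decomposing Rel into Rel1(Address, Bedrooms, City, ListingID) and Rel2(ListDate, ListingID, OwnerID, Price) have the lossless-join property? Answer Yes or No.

The shared attributes are {ListingID} and {ListingID}⁺ = {ListingID}.
Rel1 ⊄ {ListingID} and Rel2 ⊄ {ListingID}, so the split is lossy.

No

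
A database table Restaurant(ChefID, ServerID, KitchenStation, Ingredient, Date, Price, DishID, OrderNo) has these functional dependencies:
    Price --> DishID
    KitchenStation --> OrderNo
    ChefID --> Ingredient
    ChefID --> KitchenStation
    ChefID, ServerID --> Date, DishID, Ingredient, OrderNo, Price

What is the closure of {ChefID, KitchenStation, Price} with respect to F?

{ChefID, DishID, Ingredient, KitchenStation, OrderNo, Price}

Start with {ChefID, KitchenStation, Price}.
Price --> DishID applies; add {DishID} → now {ChefID, DishID, KitchenStation, Price}.
KitchenStation --> OrderNo applies; add {OrderNo} → now {ChefID, DishID, KitchenStation, OrderNo, Price}.
ChefID --> Ingredient applies; add {Ingredient} → now {ChefID, DishID, Ingredient, KitchenStation, OrderNo, Price}.
No further FD applies.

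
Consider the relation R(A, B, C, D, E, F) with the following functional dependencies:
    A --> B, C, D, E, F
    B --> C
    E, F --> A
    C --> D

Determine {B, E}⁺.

{B, C, D, E}

Start with {B, E}.
B --> C applies; add {C} → now {B, C, E}.
C --> D applies; add {D} → now {B, C, D, E}.
No further FD applies.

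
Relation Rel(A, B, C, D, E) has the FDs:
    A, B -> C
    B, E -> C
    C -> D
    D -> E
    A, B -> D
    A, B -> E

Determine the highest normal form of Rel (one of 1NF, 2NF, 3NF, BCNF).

2NF

Candidate key: {A, B}. Prime attributes: {A, B}.
For B, E -> C we have {B, E}⁺ = {B, C, D, E}; {B, E} is not a superkey, so BCNF fails.
Because {C} is non-prime and the left side of B, E -> C is not a superkey, the relation is not in 3NF.
No proper subset of a key has a non-prime attribute in its closure, so there is no partial dependency; 2NF holds.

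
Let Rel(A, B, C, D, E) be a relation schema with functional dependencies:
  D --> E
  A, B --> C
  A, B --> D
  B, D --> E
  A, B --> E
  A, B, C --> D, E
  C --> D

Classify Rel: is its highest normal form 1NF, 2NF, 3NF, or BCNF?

2NF

Candidate key: {A, B}. Prime attributes: {A, B}.
D --> E: {D}⁺ = {D, E}, which is not all of the attributes, so the left side is not a superkey — BCNF is violated.
Because {E} is non-prime and the left side of D --> E is not a superkey, the relation is not in 3NF.
Checking every proper subset of each key, none determines a non-prime attribute — 2NF is satisfied.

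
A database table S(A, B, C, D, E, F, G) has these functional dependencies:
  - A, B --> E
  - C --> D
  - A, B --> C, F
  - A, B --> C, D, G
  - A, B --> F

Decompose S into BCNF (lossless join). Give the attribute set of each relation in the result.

Candidate key of the original relation: {A, B}.
{A, B, C, D, E, F, G}: {C} determines {C, D} here but is not a superkey — split on C --> D, giving {C, D} and {A, B, C, E, F, G}.
{C, D} is in BCNF.
{A, B, C, E, F, G} is in BCNF.

{A, B, C, E, F, G}; {C, D}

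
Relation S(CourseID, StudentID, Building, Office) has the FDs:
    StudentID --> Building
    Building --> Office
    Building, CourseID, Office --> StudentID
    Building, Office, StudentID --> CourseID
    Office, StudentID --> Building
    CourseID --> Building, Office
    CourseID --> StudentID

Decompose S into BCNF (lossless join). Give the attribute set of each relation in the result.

{Building, CourseID, StudentID}; {Building, Office}

Candidate keys of the original relation: {CourseID}, {StudentID}.
In {Building, CourseID, Office, StudentID}, {Building} is not a superkey ({Building}⁺ restricted to this set is {Building, Office}), so split on Building --> Office into {Building, Office} and {Building, CourseID, StudentID}.
{Building, Office} has no BCNF violation.
{Building, CourseID, StudentID} has no BCNF violation.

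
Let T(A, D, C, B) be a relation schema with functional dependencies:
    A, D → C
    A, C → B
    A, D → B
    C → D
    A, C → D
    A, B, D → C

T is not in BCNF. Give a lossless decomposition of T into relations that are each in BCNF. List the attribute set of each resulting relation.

Candidate keys of the original relation: {A, C}, {A, D}.
{A, B, C, D}: {C} determines {C, D} here but is not a superkey — split on C → D, giving {C, D} and {A, B, C}.
{C, D}: every determinant is a superkey — BCNF.
{A, B, C}: every determinant is a superkey — BCNF.

{A, B, C}; {C, D}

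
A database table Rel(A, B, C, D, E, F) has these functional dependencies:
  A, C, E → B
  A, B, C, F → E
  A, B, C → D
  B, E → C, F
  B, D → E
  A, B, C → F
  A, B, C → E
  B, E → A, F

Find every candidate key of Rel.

{A, B, C}, {A, C, E}, {B, D}, {B, E}

{B, D} is a candidate key since {B, D}⁺ = {A, B, C, D, E, F} covers every attribute.
{B, E} is a candidate key since {B, E}⁺ = {A, B, C, D, E, F} covers every attribute.
{A, B, C} is a candidate key since {A, B, C}⁺ = {A, B, C, D, E, F} covers every attribute.
{A, C, E} is a candidate key since {A, C, E}⁺ = {A, B, C, D, E, F} covers every attribute.
These are minimal and exhaustive — every other superkey contains one of them.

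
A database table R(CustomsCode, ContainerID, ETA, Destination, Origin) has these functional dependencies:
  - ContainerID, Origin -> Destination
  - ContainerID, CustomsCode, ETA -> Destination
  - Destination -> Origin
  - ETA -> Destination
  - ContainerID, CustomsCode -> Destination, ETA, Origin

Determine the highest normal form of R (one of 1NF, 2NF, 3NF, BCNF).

Candidate key: {ContainerID, CustomsCode}. Prime attributes: {ContainerID, CustomsCode}.
ContainerID, Origin -> Destination breaks BCNF: {ContainerID, Origin}⁺ = {ContainerID, Destination, Origin}, so {ContainerID, Origin} is not a superkey.
Because {Destination} is non-prime and the left side of ContainerID, Origin -> Destination is not a superkey, the relation is not in 3NF.
No non-prime attribute depends on a proper subset of any candidate key, so 2NF holds.

2NF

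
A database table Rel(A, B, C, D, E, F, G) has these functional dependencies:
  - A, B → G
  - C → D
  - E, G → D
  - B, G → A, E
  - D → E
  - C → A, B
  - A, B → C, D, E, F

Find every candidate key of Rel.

Closure of {C} is {A, B, C, D, E, F, G}, the whole schema; {C} is a candidate key.
Closure of {A, B} is {A, B, C, D, E, F, G}, the whole schema; {A, B} is a candidate key.
Closure of {B, G} is {A, B, C, D, E, F, G}, the whole schema; {B, G} is a candidate key.
No proper subset of any of these is a key, and no other minimal superkey exists.

{A, B}, {B, G}, {C}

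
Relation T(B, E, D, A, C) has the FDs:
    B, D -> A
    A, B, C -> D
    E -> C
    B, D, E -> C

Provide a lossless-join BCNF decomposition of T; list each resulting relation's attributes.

Candidate keys of the original relation: {A, B, E}, {B, D, E}.
Within {A, B, C, D, E}: {B, D}⁺ ∩ {A, B, C, D, E} = {A, B, D}, not the whole set, so B, D -> A violates BCNF; decompose into {A, B, D} and {B, C, D, E}.
{A, B, D} is in BCNF.
Within {B, C, D, E}: {E}⁺ ∩ {B, C, D, E} = {C, E}, not the whole set, so E -> C violates BCNF; decompose into {C, E} and {B, D, E}.
{C, E} is in BCNF.
{B, D, E} is in BCNF.

{A, B, D}; {B, D, E}; {C, E}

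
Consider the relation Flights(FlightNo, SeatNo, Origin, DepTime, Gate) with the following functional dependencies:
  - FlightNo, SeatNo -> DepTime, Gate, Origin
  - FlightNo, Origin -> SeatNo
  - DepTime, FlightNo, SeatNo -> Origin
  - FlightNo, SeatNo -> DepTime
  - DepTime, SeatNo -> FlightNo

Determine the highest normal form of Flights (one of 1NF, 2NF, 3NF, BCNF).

Candidate keys: {DepTime, SeatNo}, {FlightNo, Origin}, {FlightNo, SeatNo}. Prime attributes: {DepTime, FlightNo, Origin, SeatNo}.
Every FD has a superkey on the left, so the relation is in BCNF.

BCNF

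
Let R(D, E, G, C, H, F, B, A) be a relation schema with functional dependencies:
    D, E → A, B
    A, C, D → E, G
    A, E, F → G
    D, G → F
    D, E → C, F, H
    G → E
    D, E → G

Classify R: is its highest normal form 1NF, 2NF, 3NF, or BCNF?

3NF

Candidate keys: {A, C, D}, {D, E}, {D, G}. Prime attributes: {A, C, D, E, G}.
For A, E, F → G we have {A, E, F}⁺ = {A, E, F, G}; {A, E, F} is not a superkey, so BCNF fails.
Since {G} ⊆ prime attributes and every other non-superkey FD also has a prime right side, the schema is in 3NF.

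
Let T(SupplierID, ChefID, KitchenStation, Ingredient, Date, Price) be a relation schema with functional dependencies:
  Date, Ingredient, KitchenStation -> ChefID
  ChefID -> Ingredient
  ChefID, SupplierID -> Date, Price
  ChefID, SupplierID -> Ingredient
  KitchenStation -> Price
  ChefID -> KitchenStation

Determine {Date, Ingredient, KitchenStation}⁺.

{ChefID, Date, Ingredient, KitchenStation, Price}

Start with {Date, Ingredient, KitchenStation}.
Date, Ingredient, KitchenStation -> ChefID applies; add {ChefID} → now {ChefID, Date, Ingredient, KitchenStation}.
KitchenStation -> Price applies; add {Price} → now {ChefID, Date, Ingredient, KitchenStation, Price}.
No further FD applies.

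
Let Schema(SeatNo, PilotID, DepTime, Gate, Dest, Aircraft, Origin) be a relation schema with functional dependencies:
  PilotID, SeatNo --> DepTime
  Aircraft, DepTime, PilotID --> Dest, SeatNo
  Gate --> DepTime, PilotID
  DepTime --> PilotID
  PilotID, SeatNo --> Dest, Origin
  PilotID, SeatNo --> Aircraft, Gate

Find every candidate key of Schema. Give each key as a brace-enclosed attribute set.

Closure of {Aircraft, DepTime} is {Aircraft, DepTime, Dest, Gate, Origin, PilotID, SeatNo}, the whole schema; {Aircraft, DepTime} is a candidate key.
Closure of {Aircraft, Gate} is {Aircraft, DepTime, Dest, Gate, Origin, PilotID, SeatNo}, the whole schema; {Aircraft, Gate} is a candidate key.
Closure of {DepTime, SeatNo} is {Aircraft, DepTime, Dest, Gate, Origin, PilotID, SeatNo}, the whole schema; {DepTime, SeatNo} is a candidate key.
Closure of {Gate, SeatNo} is {Aircraft, DepTime, Dest, Gate, Origin, PilotID, SeatNo}, the whole schema; {Gate, SeatNo} is a candidate key.
Closure of {PilotID, SeatNo} is {Aircraft, DepTime, Dest, Gate, Origin, PilotID, SeatNo}, the whole schema; {PilotID, SeatNo} is a candidate key.
No proper subset of any of these is a key, and no other minimal superkey exists.

{Aircraft, DepTime}, {Aircraft, Gate}, {DepTime, SeatNo}, {Gate, SeatNo}, {PilotID, SeatNo}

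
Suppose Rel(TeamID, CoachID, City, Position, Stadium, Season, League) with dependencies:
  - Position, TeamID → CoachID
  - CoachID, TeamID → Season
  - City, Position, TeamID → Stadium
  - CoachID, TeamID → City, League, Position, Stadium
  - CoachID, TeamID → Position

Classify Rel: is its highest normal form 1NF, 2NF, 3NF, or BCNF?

Candidate keys: {CoachID, TeamID}, {Position, TeamID}. Prime attributes: {CoachID, Position, TeamID}.
Each dependency's left side is a superkey — BCNF holds.

BCNF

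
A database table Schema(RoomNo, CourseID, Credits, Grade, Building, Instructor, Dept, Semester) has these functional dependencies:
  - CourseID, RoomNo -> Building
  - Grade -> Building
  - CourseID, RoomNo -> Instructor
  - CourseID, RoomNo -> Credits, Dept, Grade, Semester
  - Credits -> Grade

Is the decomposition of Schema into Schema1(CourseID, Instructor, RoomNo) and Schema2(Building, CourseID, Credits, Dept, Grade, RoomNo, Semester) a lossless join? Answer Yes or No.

Yes

Schema1 ∩ Schema2 = {CourseID, RoomNo}; its closure under F is {Building, CourseID, Credits, Dept, Grade, Instructor, RoomNo, Semester}.
Schema1 is contained in that closure, so Schema1 ∩ Schema2 -> Schema1 holds and the join is lossless.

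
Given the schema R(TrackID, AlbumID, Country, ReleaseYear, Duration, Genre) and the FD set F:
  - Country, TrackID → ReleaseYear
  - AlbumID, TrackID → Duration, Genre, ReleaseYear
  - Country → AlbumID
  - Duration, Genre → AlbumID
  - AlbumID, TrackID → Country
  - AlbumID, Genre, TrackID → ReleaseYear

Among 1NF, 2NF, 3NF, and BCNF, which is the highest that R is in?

3NF

Candidate keys: {AlbumID, TrackID}, {Country, TrackID}, {Duration, Genre, TrackID}. Prime attributes: {AlbumID, Country, Duration, Genre, TrackID}.
Country → AlbumID breaks BCNF: {Country}⁺ = {AlbumID, Country}, so {Country} is not a superkey.
But every attribute on its right side ({AlbumID}) is prime, and the same holds for every other non-superkey FD, so 3NF still holds.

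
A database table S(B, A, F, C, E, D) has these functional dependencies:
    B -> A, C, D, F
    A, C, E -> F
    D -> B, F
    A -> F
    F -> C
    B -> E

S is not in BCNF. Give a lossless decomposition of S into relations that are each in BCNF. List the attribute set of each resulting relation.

Candidate keys of the original relation: {B}, {D}.
{A, B, C, D, E, F}: {A, C, E} determines {A, C, E, F} here but is not a superkey — split on A, C, E -> F, giving {A, C, E, F} and {A, B, C, D, E}.
{A, C, E, F}: {A} determines {A, C, F} here but is not a superkey — split on A -> C, F, giving {A, C, F} and {A, E}.
{A, C, F}: {F} determines {C, F} here but is not a superkey — split on F -> C, giving {C, F} and {A, F}.
{C, F} is in BCNF.
{A, F} is in BCNF.
{A, E} is in BCNF.
{A, B, C, D, E}: {A} determines {A, C} here but is not a superkey — split on A -> C, giving {A, C} and {A, B, D, E}.
{A, C} is in BCNF.
{A, B, D, E} is in BCNF.

{A, B, D, E}; {A, C}; {A, F}; {C, F}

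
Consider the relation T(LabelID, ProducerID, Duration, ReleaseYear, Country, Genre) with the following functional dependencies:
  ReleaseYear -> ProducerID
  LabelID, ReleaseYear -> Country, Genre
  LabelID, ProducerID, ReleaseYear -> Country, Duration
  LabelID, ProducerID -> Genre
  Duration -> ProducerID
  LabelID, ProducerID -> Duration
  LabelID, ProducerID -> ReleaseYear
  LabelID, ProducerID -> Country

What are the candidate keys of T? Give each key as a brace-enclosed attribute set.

{LabelID} never appears on the right of any FD, so every key must include it.
{Duration, LabelID} is a candidate key since {Duration, LabelID}⁺ = {Country, Duration, Genre, LabelID, ProducerID, ReleaseYear} covers every attribute.
{LabelID, ProducerID} is a candidate key since {LabelID, ProducerID}⁺ = {Country, Duration, Genre, LabelID, ProducerID, ReleaseYear} covers every attribute.
{LabelID, ReleaseYear} is a candidate key since {LabelID, ReleaseYear}⁺ = {Country, Duration, Genre, LabelID, ProducerID, ReleaseYear} covers every attribute.
No proper subset of any of these is a key, and no other minimal superkey exists.

{Duration, LabelID}, {LabelID, ProducerID}, {LabelID, ReleaseYear}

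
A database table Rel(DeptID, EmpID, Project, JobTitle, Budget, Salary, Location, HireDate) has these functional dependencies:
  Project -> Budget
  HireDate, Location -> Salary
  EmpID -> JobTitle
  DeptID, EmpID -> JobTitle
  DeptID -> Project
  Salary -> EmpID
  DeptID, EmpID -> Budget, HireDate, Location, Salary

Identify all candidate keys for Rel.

{DeptID} never appears on the right of any FD, so every key must include it.
{DeptID, EmpID}⁺ = {Budget, DeptID, EmpID, HireDate, JobTitle, Location, Project, Salary} — all of the relation — so {DeptID, EmpID} is a candidate key.
{DeptID, Salary}⁺ = {Budget, DeptID, EmpID, HireDate, JobTitle, Location, Project, Salary} — all of the relation — so {DeptID, Salary} is a candidate key.
{DeptID, HireDate, Location}⁺ = {Budget, DeptID, EmpID, HireDate, JobTitle, Location, Project, Salary} — all of the relation — so {DeptID, HireDate, Location} is a candidate key.
No proper subset of any of these is a key, and no other minimal superkey exists.

{DeptID, EmpID}, {DeptID, HireDate, Location}, {DeptID, Salary}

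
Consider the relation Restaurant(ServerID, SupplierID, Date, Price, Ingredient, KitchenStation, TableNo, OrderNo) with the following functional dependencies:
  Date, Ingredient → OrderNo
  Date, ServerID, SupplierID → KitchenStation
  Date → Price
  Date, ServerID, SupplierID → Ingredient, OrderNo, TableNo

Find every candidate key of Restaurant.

{Date, ServerID, SupplierID}

No FD produces {Date, ServerID, SupplierID}, so they must be in every candidate key.
{Date, ServerID, SupplierID}⁺ = {Date, Ingredient, KitchenStation, OrderNo, Price, ServerID, SupplierID, TableNo}, which is every attribute, so {Date, ServerID, SupplierID} is a candidate key.
Every other attribute set either contains this one or has a smaller closure.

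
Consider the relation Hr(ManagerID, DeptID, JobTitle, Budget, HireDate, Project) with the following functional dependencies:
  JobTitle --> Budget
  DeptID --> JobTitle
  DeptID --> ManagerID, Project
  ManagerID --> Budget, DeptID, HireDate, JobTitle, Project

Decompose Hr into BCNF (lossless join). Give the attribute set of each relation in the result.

{Budget, JobTitle}; {DeptID, HireDate, JobTitle, ManagerID, Project}

Candidate keys of the original relation: {DeptID}, {ManagerID}.
Within {Budget, DeptID, HireDate, JobTitle, ManagerID, Project}: {JobTitle}⁺ ∩ {Budget, DeptID, HireDate, JobTitle, ManagerID, Project} = {Budget, JobTitle}, not the whole set, so JobTitle --> Budget violates BCNF; decompose into {Budget, JobTitle} and {DeptID, HireDate, JobTitle, ManagerID, Project}.
{Budget, JobTitle} is in BCNF.
{DeptID, HireDate, JobTitle, ManagerID, Project} is in BCNF.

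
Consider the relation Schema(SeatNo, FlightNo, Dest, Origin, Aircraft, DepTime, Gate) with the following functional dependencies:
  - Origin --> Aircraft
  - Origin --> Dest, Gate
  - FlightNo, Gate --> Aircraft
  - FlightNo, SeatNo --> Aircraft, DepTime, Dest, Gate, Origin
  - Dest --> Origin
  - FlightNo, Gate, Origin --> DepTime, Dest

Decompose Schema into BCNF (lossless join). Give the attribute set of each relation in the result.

{Aircraft, Dest, Gate, Origin}; {DepTime, FlightNo, Origin}; {FlightNo, Origin, SeatNo}

Candidate key of the original relation: {FlightNo, SeatNo}.
{Aircraft, DepTime, Dest, FlightNo, Gate, Origin, SeatNo}: {Origin} determines {Aircraft, Dest, Gate, Origin} here but is not a superkey — split on Origin --> Aircraft, Dest, Gate, giving {Aircraft, Dest, Gate, Origin} and {DepTime, FlightNo, Origin, SeatNo}.
{Aircraft, Dest, Gate, Origin} has no BCNF violation.
{DepTime, FlightNo, Origin, SeatNo}: {FlightNo, Origin} determines {DepTime, FlightNo, Origin} here but is not a superkey — split on FlightNo, Origin --> DepTime, giving {DepTime, FlightNo, Origin} and {FlightNo, Origin, SeatNo}.
{DepTime, FlightNo, Origin} has no BCNF violation.
{FlightNo, Origin, SeatNo} has no BCNF violation.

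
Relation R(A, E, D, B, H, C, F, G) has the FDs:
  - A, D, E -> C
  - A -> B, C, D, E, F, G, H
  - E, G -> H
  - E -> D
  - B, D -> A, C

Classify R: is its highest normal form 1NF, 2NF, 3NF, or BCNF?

2NF

Candidate keys: {A}, {B, D}, {B, E}. Prime attributes: {A, B, D, E}.
For E, G -> H we have {E, G}⁺ = {D, E, G, H}; {E, G} is not a superkey, so BCNF fails.
Because {H} is non-prime and the left side of E, G -> H is not a superkey, the relation is not in 3NF.
Checking every proper subset of each key, none determines a non-prime attribute — 2NF is satisfied.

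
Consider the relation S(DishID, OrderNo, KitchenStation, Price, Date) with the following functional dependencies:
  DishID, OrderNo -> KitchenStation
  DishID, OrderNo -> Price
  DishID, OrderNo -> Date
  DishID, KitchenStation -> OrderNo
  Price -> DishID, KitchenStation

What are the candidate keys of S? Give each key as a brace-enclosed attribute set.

{Price} is a candidate key since {Price}⁺ = {Date, DishID, KitchenStation, OrderNo, Price} covers every attribute.
{DishID, KitchenStation} is a candidate key since {DishID, KitchenStation}⁺ = {Date, DishID, KitchenStation, OrderNo, Price} covers every attribute.
{DishID, OrderNo} is a candidate key since {DishID, OrderNo}⁺ = {Date, DishID, KitchenStation, OrderNo, Price} covers every attribute.
Any other superkey properly contains one of these, so there are no further candidate keys.

{DishID, KitchenStation}, {DishID, OrderNo}, {Price}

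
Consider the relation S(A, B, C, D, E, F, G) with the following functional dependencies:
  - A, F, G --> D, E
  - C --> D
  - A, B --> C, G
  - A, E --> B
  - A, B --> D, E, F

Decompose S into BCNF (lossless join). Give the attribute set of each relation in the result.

{A, B, C, E, F, G}; {C, D}

Candidate keys of the original relation: {A, B}, {A, E}, {A, F, G}.
{A, B, C, D, E, F, G}: {C} determines {C, D} here but is not a superkey — split on C --> D, giving {C, D} and {A, B, C, E, F, G}.
{C, D} has no BCNF violation.
{A, B, C, E, F, G} has no BCNF violation.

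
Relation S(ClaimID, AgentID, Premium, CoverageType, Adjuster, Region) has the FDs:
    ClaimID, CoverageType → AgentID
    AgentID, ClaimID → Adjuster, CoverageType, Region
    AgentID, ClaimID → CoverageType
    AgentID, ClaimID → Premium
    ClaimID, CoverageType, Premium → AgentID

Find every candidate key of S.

{AgentID, ClaimID}, {ClaimID, CoverageType}

No FD produces {ClaimID}, so it must be in every candidate key.
{AgentID, ClaimID}⁺ = {Adjuster, AgentID, ClaimID, CoverageType, Premium, Region} — all of the relation — so {AgentID, ClaimID} is a candidate key.
{ClaimID, CoverageType}⁺ = {Adjuster, AgentID, ClaimID, CoverageType, Premium, Region} — all of the relation — so {ClaimID, CoverageType} is a candidate key.
These are minimal and exhaustive — every other superkey contains one of them.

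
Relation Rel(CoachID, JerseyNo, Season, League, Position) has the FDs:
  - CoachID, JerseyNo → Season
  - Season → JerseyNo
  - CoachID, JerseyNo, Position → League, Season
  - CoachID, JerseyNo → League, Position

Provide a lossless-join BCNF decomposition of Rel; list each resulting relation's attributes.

{CoachID, League, Position, Season}; {JerseyNo, Season}

Candidate keys of the original relation: {CoachID, JerseyNo}, {CoachID, Season}.
Within {CoachID, JerseyNo, League, Position, Season}: {Season}⁺ ∩ {CoachID, JerseyNo, League, Position, Season} = {JerseyNo, Season}, not the whole set, so Season → JerseyNo violates BCNF; decompose into {JerseyNo, Season} and {CoachID, League, Position, Season}.
{JerseyNo, Season} has no BCNF violation.
{CoachID, League, Position, Season} has no BCNF violation.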